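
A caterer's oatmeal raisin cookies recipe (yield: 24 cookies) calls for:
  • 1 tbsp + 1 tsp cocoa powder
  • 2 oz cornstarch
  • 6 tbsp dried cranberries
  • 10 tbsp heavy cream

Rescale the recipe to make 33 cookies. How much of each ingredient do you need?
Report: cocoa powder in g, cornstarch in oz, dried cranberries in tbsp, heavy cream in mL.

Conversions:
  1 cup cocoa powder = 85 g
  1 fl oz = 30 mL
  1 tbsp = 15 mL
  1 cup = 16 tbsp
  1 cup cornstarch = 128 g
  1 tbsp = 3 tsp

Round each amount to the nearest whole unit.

Scaling factor: 33/24 = 11/8 = 1.375.
cocoa powder: (1 tbsp + 1 tsp = 4/3 tbsp) × 11/8 ÷ 16 tbsp/cup × 85 g/cup ≈ 10 g
cornstarch: 2 oz × 11/8 ≈ 3 oz
dried cranberries: 6 tbsp × 11/8 ≈ 8 tbsp
heavy cream: 10 tbsp × 11/8 × 15 mL/tbsp ≈ 206 mL

cocoa powder: 10 g; cornstarch: 3 oz; dried cranberries: 8 tbsp; heavy cream: 206 mL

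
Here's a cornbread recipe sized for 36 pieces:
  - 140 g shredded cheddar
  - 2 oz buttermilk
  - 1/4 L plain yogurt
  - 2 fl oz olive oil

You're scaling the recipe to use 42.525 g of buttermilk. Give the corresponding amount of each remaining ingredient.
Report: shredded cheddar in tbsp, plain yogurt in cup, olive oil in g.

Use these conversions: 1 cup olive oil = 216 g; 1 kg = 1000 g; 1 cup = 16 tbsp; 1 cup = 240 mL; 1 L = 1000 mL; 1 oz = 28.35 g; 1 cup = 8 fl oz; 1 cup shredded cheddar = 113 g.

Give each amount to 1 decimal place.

The original recipe has 56.7 g of buttermilk, so the scaling factor is 42.525 ÷ 56.7 = 3/4 = 0.75.
shredded cheddar: 140 g × 3/4 ÷ 113 g/cup × 16 tbsp/cup ≈ 14.9 tbsp
plain yogurt: 0.25 L × 3/4 × 1000 mL/L ÷ 240 mL/cup ≈ 0.8 cup
olive oil: 2 fl oz × 3/4 ÷ 8 fl oz/cup × 216 g/cup = 40.5 g

shredded cheddar: 14.9 tbsp; plain yogurt: 0.8 cup; olive oil: 40.5 g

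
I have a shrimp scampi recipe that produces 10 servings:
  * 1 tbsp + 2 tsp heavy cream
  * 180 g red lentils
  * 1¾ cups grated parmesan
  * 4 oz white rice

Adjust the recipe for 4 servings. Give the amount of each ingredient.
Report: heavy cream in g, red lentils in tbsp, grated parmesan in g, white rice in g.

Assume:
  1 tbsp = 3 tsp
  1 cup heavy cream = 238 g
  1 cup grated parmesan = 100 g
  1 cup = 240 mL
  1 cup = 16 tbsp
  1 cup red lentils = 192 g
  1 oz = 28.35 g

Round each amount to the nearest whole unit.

heavy cream: 10 g; red lentils: 6 tbsp; grated parmesan: 70 g; white rice: 45 g

Scaling factor: 4/10 = 2/5 = 0.4.
heavy cream: (1 tbsp + 2 tsp = 5/3 tbsp) × 2/5 ÷ 16 tbsp/cup × 238 g/cup ≈ 10 g
red lentils: 180 g × 2/5 ÷ 192 g/cup × 16 tbsp/cup = 6 tbsp
grated parmesan: 1.75 cup × 2/5 × 100 g/cup = 70 g
white rice: 4 oz × 2/5 × 28.35 g/oz ≈ 45 g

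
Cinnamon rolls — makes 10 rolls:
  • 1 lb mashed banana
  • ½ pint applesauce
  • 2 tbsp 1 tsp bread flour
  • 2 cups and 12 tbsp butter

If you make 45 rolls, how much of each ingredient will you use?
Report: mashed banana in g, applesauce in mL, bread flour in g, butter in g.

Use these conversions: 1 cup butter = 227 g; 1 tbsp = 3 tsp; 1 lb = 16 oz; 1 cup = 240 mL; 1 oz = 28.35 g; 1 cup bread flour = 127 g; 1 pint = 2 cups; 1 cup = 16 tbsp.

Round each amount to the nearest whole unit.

Scaling factor: 45/10 = 9/2 = 4.5.
mashed banana: 1 lb × 9/2 × 16 oz/lb × 28.35 g/oz ≈ 2041 g
applesauce: 0.5 pint × 9/2 × 2 cup/pint × 240 mL/cup = 1080 mL
bread flour: (2 tbsp + 1 tsp = 7/3 tbsp) × 9/2 ÷ 16 tbsp/cup × 127 g/cup ≈ 83 g
butter: (2 cup + 12 tbsp = 2.75 cup) × 9/2 × 227 g/cup ≈ 2809 g

mashed banana: 2041 g; applesauce: 1080 mL; bread flour: 83 g; butter: 2809 g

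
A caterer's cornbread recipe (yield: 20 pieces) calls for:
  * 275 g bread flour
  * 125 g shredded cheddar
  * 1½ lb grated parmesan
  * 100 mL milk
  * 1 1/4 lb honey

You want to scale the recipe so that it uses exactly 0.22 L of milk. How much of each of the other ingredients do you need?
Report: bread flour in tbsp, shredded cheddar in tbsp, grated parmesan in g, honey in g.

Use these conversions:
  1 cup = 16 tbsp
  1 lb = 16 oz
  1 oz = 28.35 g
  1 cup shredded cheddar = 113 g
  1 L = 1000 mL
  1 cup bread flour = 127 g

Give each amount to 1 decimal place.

bread flour: 76.2 tbsp; shredded cheddar: 38.9 tbsp; grated parmesan: 1496.9 g; honey: 1247.4 g

The original recipe has 0.1 L of milk, so the scaling factor is 0.22 ÷ 0.1 = 11/5 = 2.2.
bread flour: 275 g × 11/5 ÷ 127 g/cup × 16 tbsp/cup ≈ 76.2 tbsp
shredded cheddar: 125 g × 11/5 ÷ 113 g/cup × 16 tbsp/cup ≈ 38.9 tbsp
grated parmesan: 1.5 lb × 11/5 × 16 oz/lb × 28.35 g/oz ≈ 1496.9 g
honey: 1.25 lb × 11/5 × 16 oz/lb × 28.35 g/oz = 1247.4 g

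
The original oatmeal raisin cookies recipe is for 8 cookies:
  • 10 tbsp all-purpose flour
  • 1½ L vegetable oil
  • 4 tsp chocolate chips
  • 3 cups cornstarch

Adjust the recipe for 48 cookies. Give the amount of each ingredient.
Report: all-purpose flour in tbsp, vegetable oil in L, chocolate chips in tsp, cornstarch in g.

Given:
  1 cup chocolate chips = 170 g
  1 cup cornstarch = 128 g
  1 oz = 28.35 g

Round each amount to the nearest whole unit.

all-purpose flour: 60 tbsp; vegetable oil: 9 L; chocolate chips: 24 tsp; cornstarch: 2304 g

Scaling factor: 48/8 = 6.
all-purpose flour: 10 tbsp × 6 = 60 tbsp
vegetable oil: 1.5 L × 6 = 9 L
chocolate chips: 4 tsp × 6 = 24 tsp
cornstarch: 3 cup × 6 × 128 g/cup = 2304 g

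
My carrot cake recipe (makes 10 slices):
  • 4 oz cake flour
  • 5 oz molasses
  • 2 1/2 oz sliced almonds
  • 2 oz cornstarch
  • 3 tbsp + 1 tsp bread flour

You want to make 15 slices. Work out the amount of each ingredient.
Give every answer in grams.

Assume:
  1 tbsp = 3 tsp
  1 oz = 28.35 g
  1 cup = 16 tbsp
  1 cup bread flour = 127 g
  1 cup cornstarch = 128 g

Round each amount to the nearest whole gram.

Scaling factor: 15/10 = 3/2 = 1.5.
cake flour: 4 oz × 3/2 × 28.35 g/oz ≈ 170 g
molasses: 5 oz × 3/2 × 28.35 g/oz ≈ 213 g
sliced almonds: 2.5 oz × 3/2 × 28.35 g/oz ≈ 106 g
cornstarch: 2 oz × 3/2 × 28.35 g/oz ≈ 85 g
bread flour: (3 tbsp + 1 tsp = 10/3 tbsp) × 3/2 ÷ 16 tbsp/cup × 127 g/cup ≈ 40 g

cake flour: 170 g; molasses: 213 g; sliced almonds: 106 g; cornstarch: 85 g; bread flour: 40 g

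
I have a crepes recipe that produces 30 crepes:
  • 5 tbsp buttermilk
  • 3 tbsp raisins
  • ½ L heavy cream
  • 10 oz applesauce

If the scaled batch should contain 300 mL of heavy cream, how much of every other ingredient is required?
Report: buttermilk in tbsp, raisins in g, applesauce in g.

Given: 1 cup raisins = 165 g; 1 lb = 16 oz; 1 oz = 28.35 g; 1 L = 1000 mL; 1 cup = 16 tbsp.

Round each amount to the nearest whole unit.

The original recipe has 500 mL of heavy cream, so the scaling factor is 300 ÷ 500 = 3/5 = 0.6.
buttermilk: 5 tbsp × 3/5 = 3 tbsp
raisins: 3 tbsp × 3/5 ÷ 16 tbsp/cup × 165 g/cup ≈ 19 g
applesauce: 10 oz × 3/5 × 28.35 g/oz ≈ 170 g

buttermilk: 3 tbsp; raisins: 19 g; applesauce: 170 g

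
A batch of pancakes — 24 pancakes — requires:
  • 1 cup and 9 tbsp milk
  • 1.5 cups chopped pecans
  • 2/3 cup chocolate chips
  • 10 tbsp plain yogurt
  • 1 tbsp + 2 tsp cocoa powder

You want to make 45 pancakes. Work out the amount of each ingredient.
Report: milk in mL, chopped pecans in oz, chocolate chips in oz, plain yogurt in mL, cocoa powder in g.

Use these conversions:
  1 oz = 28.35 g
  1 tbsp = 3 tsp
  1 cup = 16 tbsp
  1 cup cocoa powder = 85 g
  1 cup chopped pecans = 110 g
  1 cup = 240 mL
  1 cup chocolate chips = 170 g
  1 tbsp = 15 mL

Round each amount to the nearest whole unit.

Scaling factor: 45/24 = 15/8 = 1.875.
milk: (1 cup + 9 tbsp = 1.5625 cup) × 15/8 × 240 mL/cup ≈ 703 mL
chopped pecans: 1.5 cup × 15/8 × 110 g/cup ÷ 28.35 g/oz ≈ 11 oz
chocolate chips: 2/3 cup × 15/8 × 170 g/cup ÷ 28.35 g/oz ≈ 7 oz
plain yogurt: 10 tbsp × 15/8 × 15 mL/tbsp ≈ 281 mL
cocoa powder: (1 tbsp + 2 tsp = 5/3 tbsp) × 15/8 ÷ 16 tbsp/cup × 85 g/cup ≈ 17 g

milk: 703 mL; chopped pecans: 11 oz; chocolate chips: 7 oz; plain yogurt: 281 mL; cocoa powder: 17 g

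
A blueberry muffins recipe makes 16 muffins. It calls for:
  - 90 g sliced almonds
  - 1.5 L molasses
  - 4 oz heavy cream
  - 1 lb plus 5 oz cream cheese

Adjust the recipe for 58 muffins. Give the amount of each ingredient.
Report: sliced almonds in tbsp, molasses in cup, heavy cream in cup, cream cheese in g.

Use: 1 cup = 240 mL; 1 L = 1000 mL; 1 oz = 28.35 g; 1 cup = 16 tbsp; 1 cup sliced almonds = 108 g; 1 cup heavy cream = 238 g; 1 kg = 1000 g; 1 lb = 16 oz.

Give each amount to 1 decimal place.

Scaling factor: 58/16 = 29/8 = 3.625.
sliced almonds: 90 g × 29/8 ÷ 108 g/cup × 16 tbsp/cup ≈ 48.3 tbsp
molasses: 1.5 L × 29/8 × 1000 mL/L ÷ 240 mL/cup ≈ 22.7 cup
heavy cream: 4 oz × 29/8 × 28.35 g/oz ÷ 238 g/cup ≈ 1.7 cup
cream cheese: (1 lb + 5 oz = 1.3125 lb) × 29/8 × 16 oz/lb × 28.35 g/oz ≈ 2158.1 g

sliced almonds: 48.3 tbsp; molasses: 22.7 cup; heavy cream: 1.7 cup; cream cheese: 2158.1 g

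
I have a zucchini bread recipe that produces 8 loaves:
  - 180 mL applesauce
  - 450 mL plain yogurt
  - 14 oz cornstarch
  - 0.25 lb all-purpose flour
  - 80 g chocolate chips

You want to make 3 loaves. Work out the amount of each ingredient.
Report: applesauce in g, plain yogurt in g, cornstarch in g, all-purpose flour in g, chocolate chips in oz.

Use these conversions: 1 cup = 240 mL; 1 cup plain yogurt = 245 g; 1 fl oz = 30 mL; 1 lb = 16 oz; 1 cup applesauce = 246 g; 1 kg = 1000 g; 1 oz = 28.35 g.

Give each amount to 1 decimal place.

applesauce: 69.2 g; plain yogurt: 172.3 g; cornstarch: 148.8 g; all-purpose flour: 42.5 g; chocolate chips: 1.1 oz

Scaling factor: 3/8 = 0.375.
applesauce: 180 mL × 3/8 ÷ 240 mL/cup × 246 g/cup ≈ 69.2 g
plain yogurt: 450 mL × 3/8 ÷ 240 mL/cup × 245 g/cup ≈ 172.3 g
cornstarch: 14 oz × 3/8 × 28.35 g/oz ≈ 148.8 g
all-purpose flour: 0.25 lb × 3/8 × 16 oz/lb × 28.35 g/oz ≈ 42.5 g
chocolate chips: 80 g × 3/8 ÷ 28.35 g/oz ≈ 1.1 oz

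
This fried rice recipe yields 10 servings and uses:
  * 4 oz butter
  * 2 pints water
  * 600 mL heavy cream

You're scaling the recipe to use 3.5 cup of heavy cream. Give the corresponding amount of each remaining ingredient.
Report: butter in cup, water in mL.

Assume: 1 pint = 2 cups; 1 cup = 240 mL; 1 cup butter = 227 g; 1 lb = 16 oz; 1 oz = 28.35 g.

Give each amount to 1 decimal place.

The original recipe has 2.5 cup of heavy cream, so the scaling factor is 3.5 ÷ 2.5 = 7/5 = 1.4.
butter: 4 oz × 7/5 × 28.35 g/oz ÷ 227 g/cup ≈ 0.7 cup
water: 2 pint × 7/5 × 2 cup/pint × 240 mL/cup = 1344.0 mL

butter: 0.7 cup; water: 1344.0 mL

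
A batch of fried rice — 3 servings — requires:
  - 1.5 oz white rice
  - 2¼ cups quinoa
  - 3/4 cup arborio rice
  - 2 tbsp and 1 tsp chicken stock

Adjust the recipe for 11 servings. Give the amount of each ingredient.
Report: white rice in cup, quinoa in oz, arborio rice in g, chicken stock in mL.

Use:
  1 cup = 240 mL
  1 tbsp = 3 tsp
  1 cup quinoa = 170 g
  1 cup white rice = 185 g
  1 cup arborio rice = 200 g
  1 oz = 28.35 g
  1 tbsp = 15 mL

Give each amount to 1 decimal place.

white rice: 0.8 cup; quinoa: 49.5 oz; arborio rice: 550.0 g; chicken stock: 128.3 mL

Scaling factor: 11/3.
white rice: 1.5 oz × 11/3 × 28.35 g/oz ÷ 185 g/cup ≈ 0.8 cup
quinoa: 2.25 cup × 11/3 × 170 g/cup ÷ 28.35 g/oz ≈ 49.5 oz
arborio rice: 0.75 cup × 11/3 × 200 g/cup = 550.0 g
chicken stock: (2 tbsp + 1 tsp = 7/3 tbsp) × 11/3 × 15 mL/tbsp ≈ 128.3 mL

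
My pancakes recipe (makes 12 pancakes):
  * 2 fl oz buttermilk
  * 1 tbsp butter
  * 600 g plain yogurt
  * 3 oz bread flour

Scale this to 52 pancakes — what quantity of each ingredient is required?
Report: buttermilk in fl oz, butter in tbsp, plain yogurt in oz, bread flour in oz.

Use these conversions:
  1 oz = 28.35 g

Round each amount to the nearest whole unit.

buttermilk: 9 fl oz; butter: 4 tbsp; plain yogurt: 92 oz; bread flour: 13 oz

Scaling factor: 52/12 = 13/3.
buttermilk: 2 fl oz × 13/3 ≈ 9 fl oz
butter: 1 tbsp × 13/3 ≈ 4 tbsp
plain yogurt: 600 g × 13/3 ÷ 28.35 g/oz ≈ 92 oz
bread flour: 3 oz × 13/3 = 13 oz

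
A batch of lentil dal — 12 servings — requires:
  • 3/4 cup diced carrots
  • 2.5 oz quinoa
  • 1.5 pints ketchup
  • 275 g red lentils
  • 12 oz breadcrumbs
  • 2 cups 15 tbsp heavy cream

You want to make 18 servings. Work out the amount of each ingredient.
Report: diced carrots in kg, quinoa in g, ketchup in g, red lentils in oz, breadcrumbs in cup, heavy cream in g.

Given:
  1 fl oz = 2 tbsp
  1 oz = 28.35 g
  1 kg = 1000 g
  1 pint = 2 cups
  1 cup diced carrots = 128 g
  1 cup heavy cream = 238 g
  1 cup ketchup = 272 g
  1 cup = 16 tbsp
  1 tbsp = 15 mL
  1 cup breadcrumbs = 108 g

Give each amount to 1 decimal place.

diced carrots: 0.1 kg; quinoa: 106.3 g; ketchup: 1224.0 g; red lentils: 14.6 oz; breadcrumbs: 4.7 cup; heavy cream: 1048.7 g

Scaling factor: 18/12 = 3/2 = 1.5.
diced carrots: 0.75 cup × 3/2 × 128 g/cup ÷ 1000 g/kg ≈ 0.1 kg
quinoa: 2.5 oz × 3/2 × 28.35 g/oz ≈ 106.3 g
ketchup: 1.5 pint × 3/2 × 2 cup/pint × 272 g/cup = 1224.0 g
red lentils: 275 g × 3/2 ÷ 28.35 g/oz ≈ 14.6 oz
breadcrumbs: 12 oz × 3/2 × 28.35 g/oz ÷ 108 g/cup ≈ 4.7 cup
heavy cream: (2 cup + 15 tbsp = 2.9375 cup) × 3/2 × 238 g/cup ≈ 1048.7 g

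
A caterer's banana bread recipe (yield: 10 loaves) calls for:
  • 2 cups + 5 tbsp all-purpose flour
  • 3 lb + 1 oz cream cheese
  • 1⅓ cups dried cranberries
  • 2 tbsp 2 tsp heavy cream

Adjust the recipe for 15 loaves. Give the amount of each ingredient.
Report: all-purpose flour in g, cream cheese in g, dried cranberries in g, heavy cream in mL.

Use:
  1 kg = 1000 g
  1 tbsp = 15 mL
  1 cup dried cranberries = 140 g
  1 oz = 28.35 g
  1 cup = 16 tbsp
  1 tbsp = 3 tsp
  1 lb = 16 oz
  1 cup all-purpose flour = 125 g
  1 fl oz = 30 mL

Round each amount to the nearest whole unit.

Scaling factor: 15/10 = 3/2 = 1.5.
all-purpose flour: (2 cup + 5 tbsp = 2.3125 cup) × 3/2 × 125 g/cup ≈ 434 g
cream cheese: (3 lb + 1 oz = 3.0625 lb) × 3/2 × 16 oz/lb × 28.35 g/oz ≈ 2084 g
dried cranberries: 4/3 cup × 3/2 × 140 g/cup = 280 g
heavy cream: (2 tbsp + 2 tsp = 8/3 tbsp) × 3/2 × 15 mL/tbsp = 60 mL

all-purpose flour: 434 g; cream cheese: 2084 g; dried cranberries: 280 g; heavy cream: 60 mL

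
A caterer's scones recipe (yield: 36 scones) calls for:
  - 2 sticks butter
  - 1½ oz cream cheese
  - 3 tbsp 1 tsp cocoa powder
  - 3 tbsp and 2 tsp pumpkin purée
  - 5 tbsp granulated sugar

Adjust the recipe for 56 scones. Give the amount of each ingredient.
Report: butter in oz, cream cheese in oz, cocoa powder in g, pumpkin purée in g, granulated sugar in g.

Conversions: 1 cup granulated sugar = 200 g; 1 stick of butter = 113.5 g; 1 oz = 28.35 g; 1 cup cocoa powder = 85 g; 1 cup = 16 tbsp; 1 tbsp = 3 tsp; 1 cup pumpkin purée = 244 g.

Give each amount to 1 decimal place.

butter: 12.5 oz; cream cheese: 2.3 oz; cocoa powder: 27.5 g; pumpkin purée: 87.0 g; granulated sugar: 97.2 g

Scaling factor: 56/36 = 14/9.
butter: 2 stick × 14/9 × 113.5 g/stick ÷ 28.35 g/oz ≈ 12.5 oz
cream cheese: 1.5 oz × 14/9 ≈ 2.3 oz
cocoa powder: (3 tbsp + 1 tsp = 10/3 tbsp) × 14/9 ÷ 16 tbsp/cup × 85 g/cup ≈ 27.5 g
pumpkin purée: (3 tbsp + 2 tsp = 11/3 tbsp) × 14/9 ÷ 16 tbsp/cup × 244 g/cup ≈ 87.0 g
granulated sugar: 5 tbsp × 14/9 ÷ 16 tbsp/cup × 200 g/cup ≈ 97.2 g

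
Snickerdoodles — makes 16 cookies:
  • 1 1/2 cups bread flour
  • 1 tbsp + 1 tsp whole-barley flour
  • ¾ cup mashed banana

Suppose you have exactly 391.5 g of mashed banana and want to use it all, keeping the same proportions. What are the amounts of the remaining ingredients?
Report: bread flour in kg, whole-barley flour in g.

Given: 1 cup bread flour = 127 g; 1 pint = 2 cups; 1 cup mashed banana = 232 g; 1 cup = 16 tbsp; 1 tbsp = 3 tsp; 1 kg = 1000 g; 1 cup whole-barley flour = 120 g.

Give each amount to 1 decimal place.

bread flour: 0.4 kg; whole-barley flour: 22.5 g

The original recipe has 174 g of mashed banana, so the scaling factor is 391.5 ÷ 174 = 9/4 = 2.25.
bread flour: 1.5 cup × 9/4 × 127 g/cup ÷ 1000 g/kg ≈ 0.4 kg
whole-barley flour: (1 tbsp + 1 tsp = 4/3 tbsp) × 9/4 ÷ 16 tbsp/cup × 120 g/cup = 22.5 g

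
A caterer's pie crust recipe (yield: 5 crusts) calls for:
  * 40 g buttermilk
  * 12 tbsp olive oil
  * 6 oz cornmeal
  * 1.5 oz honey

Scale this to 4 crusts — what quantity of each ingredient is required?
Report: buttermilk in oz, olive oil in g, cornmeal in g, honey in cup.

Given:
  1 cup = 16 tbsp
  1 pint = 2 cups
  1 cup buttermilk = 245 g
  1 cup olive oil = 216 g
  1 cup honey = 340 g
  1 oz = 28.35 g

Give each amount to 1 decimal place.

buttermilk: 1.1 oz; olive oil: 129.6 g; cornmeal: 136.1 g; honey: 0.1 cup

Scaling factor: 4/5 = 0.8.
buttermilk: 40 g × 4/5 ÷ 28.35 g/oz ≈ 1.1 oz
olive oil: 12 tbsp × 4/5 ÷ 16 tbsp/cup × 216 g/cup = 129.6 g
cornmeal: 6 oz × 4/5 × 28.35 g/oz ≈ 136.1 g
honey: 1.5 oz × 4/5 × 28.35 g/oz ÷ 340 g/cup ≈ 0.1 cup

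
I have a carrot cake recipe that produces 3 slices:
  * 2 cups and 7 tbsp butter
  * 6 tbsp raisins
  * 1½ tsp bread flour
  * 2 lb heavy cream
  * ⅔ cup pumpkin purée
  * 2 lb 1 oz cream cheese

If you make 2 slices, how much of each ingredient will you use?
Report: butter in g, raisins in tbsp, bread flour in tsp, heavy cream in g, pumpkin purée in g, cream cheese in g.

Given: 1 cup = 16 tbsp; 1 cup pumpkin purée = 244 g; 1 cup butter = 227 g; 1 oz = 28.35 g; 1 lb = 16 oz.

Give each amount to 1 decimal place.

butter: 368.9 g; raisins: 4.0 tbsp; bread flour: 1.0 tsp; heavy cream: 604.8 g; pumpkin purée: 108.4 g; cream cheese: 623.7 g

Scaling factor: 2/3.
butter: (2 cup + 7 tbsp = 2.4375 cup) × 2/3 × 227 g/cup ≈ 368.9 g
raisins: 6 tbsp × 2/3 = 4.0 tbsp
bread flour: 1.5 tsp × 2/3 = 1.0 tsp
heavy cream: 2 lb × 2/3 × 16 oz/lb × 28.35 g/oz = 604.8 g
pumpkin purée: 2/3 cup × 2/3 × 244 g/cup ≈ 108.4 g
cream cheese: (2 lb + 1 oz = 2.0625 lb) × 2/3 × 16 oz/lb × 28.35 g/oz = 623.7 g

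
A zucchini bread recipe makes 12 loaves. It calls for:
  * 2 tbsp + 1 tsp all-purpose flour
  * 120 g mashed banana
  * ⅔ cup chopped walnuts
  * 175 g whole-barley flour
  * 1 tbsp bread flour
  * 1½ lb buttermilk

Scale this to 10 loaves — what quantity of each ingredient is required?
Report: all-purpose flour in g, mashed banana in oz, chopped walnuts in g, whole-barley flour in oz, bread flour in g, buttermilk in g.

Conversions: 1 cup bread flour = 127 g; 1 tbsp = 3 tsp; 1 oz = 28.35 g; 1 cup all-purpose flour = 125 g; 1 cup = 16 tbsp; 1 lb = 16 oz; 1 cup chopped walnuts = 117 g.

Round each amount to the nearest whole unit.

Scaling factor: 10/12 = 5/6.
all-purpose flour: (2 tbsp + 1 tsp = 7/3 tbsp) × 5/6 ÷ 16 tbsp/cup × 125 g/cup ≈ 15 g
mashed banana: 120 g × 5/6 ÷ 28.35 g/oz ≈ 4 oz
chopped walnuts: 2/3 cup × 5/6 × 117 g/cup = 65 g
whole-barley flour: 175 g × 5/6 ÷ 28.35 g/oz ≈ 5 oz
bread flour: 1 tbsp × 5/6 ÷ 16 tbsp/cup × 127 g/cup ≈ 7 g
buttermilk: 1.5 lb × 5/6 × 16 oz/lb × 28.35 g/oz = 567 g

all-purpose flour: 15 g; mashed banana: 4 oz; chopped walnuts: 65 g; whole-barley flour: 5 oz; bread flour: 7 g; buttermilk: 567 g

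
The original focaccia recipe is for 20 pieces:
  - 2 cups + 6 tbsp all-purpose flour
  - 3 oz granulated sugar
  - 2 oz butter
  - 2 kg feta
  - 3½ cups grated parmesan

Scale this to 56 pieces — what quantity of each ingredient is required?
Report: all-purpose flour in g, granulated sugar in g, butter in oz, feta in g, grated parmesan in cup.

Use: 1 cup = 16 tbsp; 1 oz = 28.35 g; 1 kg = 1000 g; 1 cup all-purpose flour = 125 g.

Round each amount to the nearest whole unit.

all-purpose flour: 831 g; granulated sugar: 238 g; butter: 6 oz; feta: 5600 g; grated parmesan: 10 cup

Scaling factor: 56/20 = 14/5 = 2.8.
all-purpose flour: (2 cup + 6 tbsp = 2.375 cup) × 14/5 × 125 g/cup ≈ 831 g
granulated sugar: 3 oz × 14/5 × 28.35 g/oz ≈ 238 g
butter: 2 oz × 14/5 ≈ 6 oz
feta: 2 kg × 14/5 × 1000 g/kg = 5600 g
grated parmesan: 3.5 cup × 14/5 ≈ 10 cup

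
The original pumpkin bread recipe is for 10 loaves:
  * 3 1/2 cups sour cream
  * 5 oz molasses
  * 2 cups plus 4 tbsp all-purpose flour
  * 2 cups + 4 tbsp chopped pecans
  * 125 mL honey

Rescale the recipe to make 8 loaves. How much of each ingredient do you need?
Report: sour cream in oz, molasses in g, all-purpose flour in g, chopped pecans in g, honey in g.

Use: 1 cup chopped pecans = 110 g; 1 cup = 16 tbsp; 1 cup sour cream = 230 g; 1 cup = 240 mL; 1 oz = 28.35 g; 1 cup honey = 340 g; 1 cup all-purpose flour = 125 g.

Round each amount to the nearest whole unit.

Scaling factor: 8/10 = 4/5 = 0.8.
sour cream: 3.5 cup × 4/5 × 230 g/cup ÷ 28.35 g/oz ≈ 23 oz
molasses: 5 oz × 4/5 × 28.35 g/oz ≈ 113 g
all-purpose flour: (2 cup + 4 tbsp = 2.25 cup) × 4/5 × 125 g/cup = 225 g
chopped pecans: (2 cup + 4 tbsp = 2.25 cup) × 4/5 × 110 g/cup = 198 g
honey: 125 mL × 4/5 ÷ 240 mL/cup × 340 g/cup ≈ 142 g

sour cream: 23 oz; molasses: 113 g; all-purpose flour: 225 g; chopped pecans: 198 g; honey: 142 g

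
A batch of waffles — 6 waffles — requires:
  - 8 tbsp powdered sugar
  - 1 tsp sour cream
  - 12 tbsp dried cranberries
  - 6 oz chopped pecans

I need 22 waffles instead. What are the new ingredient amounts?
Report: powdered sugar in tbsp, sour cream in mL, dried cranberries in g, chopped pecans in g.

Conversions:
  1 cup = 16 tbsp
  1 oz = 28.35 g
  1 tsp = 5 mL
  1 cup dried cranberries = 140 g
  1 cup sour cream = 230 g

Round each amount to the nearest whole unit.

Scaling factor: 22/6 = 11/3.
powdered sugar: 8 tbsp × 11/3 ≈ 29 tbsp
sour cream: 1 tsp × 11/3 × 5 mL/tsp ≈ 18 mL
dried cranberries: 12 tbsp × 11/3 ÷ 16 tbsp/cup × 140 g/cup = 385 g
chopped pecans: 6 oz × 11/3 × 28.35 g/oz ≈ 624 g

powdered sugar: 29 tbsp; sour cream: 18 mL; dried cranberries: 385 g; chopped pecans: 624 g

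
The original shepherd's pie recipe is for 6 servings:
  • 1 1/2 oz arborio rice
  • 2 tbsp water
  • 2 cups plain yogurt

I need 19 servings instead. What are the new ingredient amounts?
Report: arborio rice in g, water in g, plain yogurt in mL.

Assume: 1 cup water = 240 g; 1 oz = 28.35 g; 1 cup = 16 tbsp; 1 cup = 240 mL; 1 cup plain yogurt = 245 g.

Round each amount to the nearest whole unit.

arborio rice: 135 g; water: 95 g; plain yogurt: 1520 mL

Scaling factor: 19/6.
arborio rice: 1.5 oz × 19/6 × 28.35 g/oz ≈ 135 g
water: 2 tbsp × 19/6 ÷ 16 tbsp/cup × 240 g/cup = 95 g
plain yogurt: 2 cup × 19/6 × 240 mL/cup = 1520 mL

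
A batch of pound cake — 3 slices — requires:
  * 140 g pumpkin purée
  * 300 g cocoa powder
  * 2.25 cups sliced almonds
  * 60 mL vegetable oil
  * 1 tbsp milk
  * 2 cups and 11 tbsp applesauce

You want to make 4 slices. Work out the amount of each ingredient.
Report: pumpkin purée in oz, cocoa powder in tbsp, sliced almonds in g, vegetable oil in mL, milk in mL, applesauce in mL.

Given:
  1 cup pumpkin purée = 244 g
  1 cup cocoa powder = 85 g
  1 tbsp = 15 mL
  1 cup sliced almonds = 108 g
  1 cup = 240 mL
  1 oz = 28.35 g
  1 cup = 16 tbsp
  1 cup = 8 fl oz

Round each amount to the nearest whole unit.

pumpkin purée: 7 oz; cocoa powder: 75 tbsp; sliced almonds: 324 g; vegetable oil: 80 mL; milk: 20 mL; applesauce: 860 mL

Scaling factor: 4/3.
pumpkin purée: 140 g × 4/3 ÷ 28.35 g/oz ≈ 7 oz
cocoa powder: 300 g × 4/3 ÷ 85 g/cup × 16 tbsp/cup ≈ 75 tbsp
sliced almonds: 2.25 cup × 4/3 × 108 g/cup = 324 g
vegetable oil: 60 mL × 4/3 = 80 mL
milk: 1 tbsp × 4/3 × 15 mL/tbsp = 20 mL
applesauce: (2 cup + 11 tbsp = 2.6875 cup) × 4/3 × 240 mL/cup = 860 mL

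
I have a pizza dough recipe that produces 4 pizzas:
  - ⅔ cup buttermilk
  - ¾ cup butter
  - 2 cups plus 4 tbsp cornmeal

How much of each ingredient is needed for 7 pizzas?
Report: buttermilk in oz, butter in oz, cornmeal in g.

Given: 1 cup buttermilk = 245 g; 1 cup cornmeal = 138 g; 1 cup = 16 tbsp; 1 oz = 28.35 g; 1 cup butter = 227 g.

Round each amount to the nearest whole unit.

buttermilk: 10 oz; butter: 11 oz; cornmeal: 543 g

Scaling factor: 7/4 = 1.75.
buttermilk: 2/3 cup × 7/4 × 245 g/cup ÷ 28.35 g/oz ≈ 10 oz
butter: 0.75 cup × 7/4 × 227 g/cup ÷ 28.35 g/oz ≈ 11 oz
cornmeal: (2 cup + 4 tbsp = 2.25 cup) × 7/4 × 138 g/cup ≈ 543 g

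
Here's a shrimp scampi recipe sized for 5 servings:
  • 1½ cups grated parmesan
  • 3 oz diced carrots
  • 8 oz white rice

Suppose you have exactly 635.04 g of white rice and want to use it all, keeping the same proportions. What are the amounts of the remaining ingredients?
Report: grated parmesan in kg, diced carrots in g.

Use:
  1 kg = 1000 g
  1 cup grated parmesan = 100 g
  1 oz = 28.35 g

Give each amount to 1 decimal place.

The original recipe has 226.8 g of white rice, so the scaling factor is 635.04 ÷ 226.8 = 14/5 = 2.8.
grated parmesan: 1.5 cup × 14/5 × 100 g/cup ÷ 1000 g/kg ≈ 0.4 kg
diced carrots: 3 oz × 14/5 × 28.35 g/oz ≈ 238.1 g

grated parmesan: 0.4 kg; diced carrots: 238.1 g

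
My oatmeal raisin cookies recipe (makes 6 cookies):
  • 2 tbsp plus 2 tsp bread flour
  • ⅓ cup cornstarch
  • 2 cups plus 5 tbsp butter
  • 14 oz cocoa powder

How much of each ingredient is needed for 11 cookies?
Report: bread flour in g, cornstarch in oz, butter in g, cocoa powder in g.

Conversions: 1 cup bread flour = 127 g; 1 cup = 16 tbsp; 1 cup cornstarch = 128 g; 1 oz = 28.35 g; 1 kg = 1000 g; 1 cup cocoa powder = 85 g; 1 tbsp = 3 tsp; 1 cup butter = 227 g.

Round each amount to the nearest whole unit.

bread flour: 39 g; cornstarch: 3 oz; butter: 962 g; cocoa powder: 728 g

Scaling factor: 11/6.
bread flour: (2 tbsp + 2 tsp = 8/3 tbsp) × 11/6 ÷ 16 tbsp/cup × 127 g/cup ≈ 39 g
cornstarch: 1/3 cup × 11/6 × 128 g/cup ÷ 28.35 g/oz ≈ 3 oz
butter: (2 cup + 5 tbsp = 2.3125 cup) × 11/6 × 227 g/cup ≈ 962 g
cocoa powder: 14 oz × 11/6 × 28.35 g/oz ≈ 728 g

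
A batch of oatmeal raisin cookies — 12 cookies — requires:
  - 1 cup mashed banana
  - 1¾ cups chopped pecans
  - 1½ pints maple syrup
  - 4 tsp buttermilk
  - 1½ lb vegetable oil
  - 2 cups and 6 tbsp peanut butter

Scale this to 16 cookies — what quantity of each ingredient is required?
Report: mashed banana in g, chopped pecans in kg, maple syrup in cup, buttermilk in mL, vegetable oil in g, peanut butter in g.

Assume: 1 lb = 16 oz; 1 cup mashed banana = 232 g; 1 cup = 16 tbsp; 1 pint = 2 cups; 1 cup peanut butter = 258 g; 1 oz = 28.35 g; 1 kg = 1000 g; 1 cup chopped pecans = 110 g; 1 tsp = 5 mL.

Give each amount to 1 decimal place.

Scaling factor: 16/12 = 4/3.
mashed banana: 1 cup × 4/3 × 232 g/cup ≈ 309.3 g
chopped pecans: 1.75 cup × 4/3 × 110 g/cup ÷ 1000 g/kg ≈ 0.3 kg
maple syrup: 1.5 pint × 4/3 × 2 cup/pint = 4.0 cup
buttermilk: 4 tsp × 4/3 × 5 mL/tsp ≈ 26.7 mL
vegetable oil: 1.5 lb × 4/3 × 16 oz/lb × 28.35 g/oz = 907.2 g
peanut butter: (2 cup + 6 tbsp = 2.375 cup) × 4/3 × 258 g/cup = 817.0 g

mashed banana: 309.3 g; chopped pecans: 0.3 kg; maple syrup: 4.0 cup; buttermilk: 26.7 mL; vegetable oil: 907.2 g; peanut butter: 817.0 g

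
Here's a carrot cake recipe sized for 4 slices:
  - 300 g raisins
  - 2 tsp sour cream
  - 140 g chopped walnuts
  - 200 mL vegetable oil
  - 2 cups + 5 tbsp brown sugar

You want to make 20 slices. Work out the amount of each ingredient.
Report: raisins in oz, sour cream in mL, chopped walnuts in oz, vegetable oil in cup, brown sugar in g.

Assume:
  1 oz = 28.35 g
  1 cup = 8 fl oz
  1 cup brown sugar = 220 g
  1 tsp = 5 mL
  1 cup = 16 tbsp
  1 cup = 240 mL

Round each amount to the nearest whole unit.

raisins: 53 oz; sour cream: 50 mL; chopped walnuts: 25 oz; vegetable oil: 4 cup; brown sugar: 2544 g

Scaling factor: 20/4 = 5.
raisins: 300 g × 5 ÷ 28.35 g/oz ≈ 53 oz
sour cream: 2 tsp × 5 × 5 mL/tsp = 50 mL
chopped walnuts: 140 g × 5 ÷ 28.35 g/oz ≈ 25 oz
vegetable oil: 200 mL × 5 ÷ 240 mL/cup ≈ 4 cup
brown sugar: (2 cup + 5 tbsp = 2.3125 cup) × 5 × 220 g/cup ≈ 2544 g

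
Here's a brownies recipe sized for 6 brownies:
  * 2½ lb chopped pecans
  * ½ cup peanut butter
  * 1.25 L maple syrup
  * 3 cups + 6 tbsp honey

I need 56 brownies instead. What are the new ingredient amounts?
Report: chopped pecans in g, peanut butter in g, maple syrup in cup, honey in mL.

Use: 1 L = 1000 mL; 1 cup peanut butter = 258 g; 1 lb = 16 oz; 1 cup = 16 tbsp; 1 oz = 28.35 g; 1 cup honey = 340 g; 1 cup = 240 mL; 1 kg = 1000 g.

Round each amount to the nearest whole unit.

Scaling factor: 56/6 = 28/3.
chopped pecans: 2.5 lb × 28/3 × 16 oz/lb × 28.35 g/oz = 10584 g
peanut butter: 0.5 cup × 28/3 × 258 g/cup = 1204 g
maple syrup: 1.25 L × 28/3 × 1000 mL/L ÷ 240 mL/cup ≈ 49 cup
honey: (3 cup + 6 tbsp = 3.375 cup) × 28/3 × 240 mL/cup = 7560 mL

chopped pecans: 10584 g; peanut butter: 1204 g; maple syrup: 49 cup; honey: 7560 mL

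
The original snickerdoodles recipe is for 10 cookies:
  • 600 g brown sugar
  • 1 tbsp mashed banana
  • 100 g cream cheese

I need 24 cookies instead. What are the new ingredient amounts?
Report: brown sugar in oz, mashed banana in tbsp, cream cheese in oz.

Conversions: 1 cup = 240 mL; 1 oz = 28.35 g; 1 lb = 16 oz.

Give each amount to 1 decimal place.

brown sugar: 50.8 oz; mashed banana: 2.4 tbsp; cream cheese: 8.5 oz

Scaling factor: 24/10 = 12/5 = 2.4.
brown sugar: 600 g × 12/5 ÷ 28.35 g/oz ≈ 50.8 oz
mashed banana: 1 tbsp × 12/5 = 2.4 tbsp
cream cheese: 100 g × 12/5 ÷ 28.35 g/oz ≈ 8.5 oz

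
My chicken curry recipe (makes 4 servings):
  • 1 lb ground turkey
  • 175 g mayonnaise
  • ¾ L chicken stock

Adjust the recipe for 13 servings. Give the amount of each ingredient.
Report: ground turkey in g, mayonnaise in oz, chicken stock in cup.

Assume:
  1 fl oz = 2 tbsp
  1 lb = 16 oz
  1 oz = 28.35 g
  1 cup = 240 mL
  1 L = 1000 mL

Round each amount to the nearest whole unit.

ground turkey: 1474 g; mayonnaise: 20 oz; chicken stock: 10 cup

Scaling factor: 13/4 = 3.25.
ground turkey: 1 lb × 13/4 × 16 oz/lb × 28.35 g/oz ≈ 1474 g
mayonnaise: 175 g × 13/4 ÷ 28.35 g/oz ≈ 20 oz
chicken stock: 0.75 L × 13/4 × 1000 mL/L ÷ 240 mL/cup ≈ 10 cup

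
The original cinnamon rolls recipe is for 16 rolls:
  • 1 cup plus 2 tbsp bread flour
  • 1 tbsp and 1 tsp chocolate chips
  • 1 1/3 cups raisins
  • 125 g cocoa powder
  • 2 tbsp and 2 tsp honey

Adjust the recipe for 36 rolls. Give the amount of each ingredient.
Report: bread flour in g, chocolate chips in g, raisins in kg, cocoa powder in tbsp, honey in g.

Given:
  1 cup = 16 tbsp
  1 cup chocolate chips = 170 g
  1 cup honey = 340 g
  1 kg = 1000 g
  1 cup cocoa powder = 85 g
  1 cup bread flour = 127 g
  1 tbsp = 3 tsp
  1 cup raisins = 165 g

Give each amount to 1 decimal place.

Scaling factor: 36/16 = 9/4 = 2.25.
bread flour: (1 cup + 2 tbsp = 1.125 cup) × 9/4 × 127 g/cup ≈ 321.5 g
chocolate chips: (1 tbsp + 1 tsp = 4/3 tbsp) × 9/4 ÷ 16 tbsp/cup × 170 g/cup ≈ 31.9 g
raisins: 4/3 cup × 9/4 × 165 g/cup ÷ 1000 g/kg ≈ 0.5 kg
cocoa powder: 125 g × 9/4 ÷ 85 g/cup × 16 tbsp/cup ≈ 52.9 tbsp
honey: (2 tbsp + 2 tsp = 8/3 tbsp) × 9/4 ÷ 16 tbsp/cup × 340 g/cup = 127.5 g

bread flour: 321.5 g; chocolate chips: 31.9 g; raisins: 0.5 kg; cocoa powder: 52.9 tbsp; honey: 127.5 g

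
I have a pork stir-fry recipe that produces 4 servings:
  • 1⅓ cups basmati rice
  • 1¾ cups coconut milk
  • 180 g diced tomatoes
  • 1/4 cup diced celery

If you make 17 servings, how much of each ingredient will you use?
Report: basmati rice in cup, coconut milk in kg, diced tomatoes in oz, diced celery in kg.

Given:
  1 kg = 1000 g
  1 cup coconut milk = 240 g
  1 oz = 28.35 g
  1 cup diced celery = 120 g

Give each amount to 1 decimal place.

basmati rice: 5.7 cup; coconut milk: 1.8 kg; diced tomatoes: 27.0 oz; diced celery: 0.1 kg

Scaling factor: 17/4 = 4.25.
basmati rice: 4/3 cup × 17/4 ≈ 5.7 cup
coconut milk: 1.75 cup × 17/4 × 240 g/cup ÷ 1000 g/kg ≈ 1.8 kg
diced tomatoes: 180 g × 17/4 ÷ 28.35 g/oz ≈ 27.0 oz
diced celery: 0.25 cup × 17/4 × 120 g/cup ÷ 1000 g/kg ≈ 0.1 kg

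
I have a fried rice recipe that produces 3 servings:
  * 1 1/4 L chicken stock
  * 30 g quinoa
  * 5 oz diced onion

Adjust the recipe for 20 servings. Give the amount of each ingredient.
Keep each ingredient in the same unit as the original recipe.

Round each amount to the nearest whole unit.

Scaling factor: 20/3.
chicken stock: 1.25 L × 20/3 ≈ 8 L
quinoa: 30 g × 20/3 = 200 g
diced onion: 5 oz × 20/3 ≈ 33 oz

chicken stock: 8 L; quinoa: 200 g; diced onion: 33 oz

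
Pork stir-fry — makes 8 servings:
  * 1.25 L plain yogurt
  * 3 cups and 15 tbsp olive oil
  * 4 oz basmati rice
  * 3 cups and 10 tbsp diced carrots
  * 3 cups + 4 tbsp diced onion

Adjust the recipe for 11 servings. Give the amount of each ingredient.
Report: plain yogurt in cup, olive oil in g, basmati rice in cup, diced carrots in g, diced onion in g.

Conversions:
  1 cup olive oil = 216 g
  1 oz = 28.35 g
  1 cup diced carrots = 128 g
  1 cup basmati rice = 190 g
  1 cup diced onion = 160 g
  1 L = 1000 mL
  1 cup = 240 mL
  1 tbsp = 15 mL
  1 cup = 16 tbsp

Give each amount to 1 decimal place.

plain yogurt: 7.2 cup; olive oil: 1169.4 g; basmati rice: 0.8 cup; diced carrots: 638.0 g; diced onion: 715.0 g

Scaling factor: 11/8 = 1.375.
plain yogurt: 1.25 L × 11/8 × 1000 mL/L ÷ 240 mL/cup ≈ 7.2 cup
olive oil: (3 cup + 15 tbsp = 3.9375 cup) × 11/8 × 216 g/cup ≈ 1169.4 g
basmati rice: 4 oz × 11/8 × 28.35 g/oz ÷ 190 g/cup ≈ 0.8 cup
diced carrots: (3 cup + 10 tbsp = 3.625 cup) × 11/8 × 128 g/cup = 638.0 g
diced onion: (3 cup + 4 tbsp = 3.25 cup) × 11/8 × 160 g/cup = 715.0 g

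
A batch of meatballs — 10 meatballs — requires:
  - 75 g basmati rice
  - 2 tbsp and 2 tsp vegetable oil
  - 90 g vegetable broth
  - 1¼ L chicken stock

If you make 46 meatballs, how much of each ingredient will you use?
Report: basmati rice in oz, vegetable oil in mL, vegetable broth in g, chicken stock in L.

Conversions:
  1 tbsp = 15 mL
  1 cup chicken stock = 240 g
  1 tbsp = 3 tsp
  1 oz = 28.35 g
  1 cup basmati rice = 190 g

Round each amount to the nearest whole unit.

basmati rice: 12 oz; vegetable oil: 184 mL; vegetable broth: 414 g; chicken stock: 6 L

Scaling factor: 46/10 = 23/5 = 4.6.
basmati rice: 75 g × 23/5 ÷ 28.35 g/oz ≈ 12 oz
vegetable oil: (2 tbsp + 2 tsp = 8/3 tbsp) × 23/5 × 15 mL/tbsp = 184 mL
vegetable broth: 90 g × 23/5 = 414 g
chicken stock: 1.25 L × 23/5 ≈ 6 L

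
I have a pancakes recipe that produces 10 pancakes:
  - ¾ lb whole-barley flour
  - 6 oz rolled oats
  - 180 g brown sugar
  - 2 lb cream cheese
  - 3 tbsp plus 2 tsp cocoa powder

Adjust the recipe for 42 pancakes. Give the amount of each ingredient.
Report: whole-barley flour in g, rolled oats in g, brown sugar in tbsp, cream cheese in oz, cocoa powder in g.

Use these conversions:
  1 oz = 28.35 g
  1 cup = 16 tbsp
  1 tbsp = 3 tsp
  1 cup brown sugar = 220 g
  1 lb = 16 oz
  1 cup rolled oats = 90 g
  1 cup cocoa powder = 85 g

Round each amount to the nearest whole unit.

whole-barley flour: 1429 g; rolled oats: 714 g; brown sugar: 55 tbsp; cream cheese: 134 oz; cocoa powder: 82 g

Scaling factor: 42/10 = 21/5 = 4.2.
whole-barley flour: 0.75 lb × 21/5 × 16 oz/lb × 28.35 g/oz ≈ 1429 g
rolled oats: 6 oz × 21/5 × 28.35 g/oz ≈ 714 g
brown sugar: 180 g × 21/5 ÷ 220 g/cup × 16 tbsp/cup ≈ 55 tbsp
cream cheese: 2 lb × 21/5 × 16 oz/lb ≈ 134 oz
cocoa powder: (3 tbsp + 2 tsp = 11/3 tbsp) × 21/5 ÷ 16 tbsp/cup × 85 g/cup ≈ 82 g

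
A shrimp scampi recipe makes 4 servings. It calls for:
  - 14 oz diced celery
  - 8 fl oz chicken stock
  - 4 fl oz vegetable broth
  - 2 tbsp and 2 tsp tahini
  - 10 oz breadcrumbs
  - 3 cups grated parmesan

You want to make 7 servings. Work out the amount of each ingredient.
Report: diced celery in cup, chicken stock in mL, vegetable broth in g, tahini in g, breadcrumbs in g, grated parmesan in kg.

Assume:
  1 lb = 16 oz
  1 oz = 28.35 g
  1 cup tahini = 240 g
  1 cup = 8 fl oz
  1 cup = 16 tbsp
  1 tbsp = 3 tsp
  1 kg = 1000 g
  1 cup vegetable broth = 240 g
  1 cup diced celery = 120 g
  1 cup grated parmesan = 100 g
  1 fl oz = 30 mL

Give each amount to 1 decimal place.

diced celery: 5.8 cup; chicken stock: 420.0 mL; vegetable broth: 210.0 g; tahini: 70.0 g; breadcrumbs: 496.1 g; grated parmesan: 0.5 kg

Scaling factor: 7/4 = 1.75.
diced celery: 14 oz × 7/4 × 28.35 g/oz ÷ 120 g/cup ≈ 5.8 cup
chicken stock: 8 fl oz × 7/4 × 30 mL/fl oz = 420.0 mL
vegetable broth: 4 fl oz × 7/4 ÷ 8 fl oz/cup × 240 g/cup = 210.0 g
tahini: (2 tbsp + 2 tsp = 8/3 tbsp) × 7/4 ÷ 16 tbsp/cup × 240 g/cup = 70.0 g
breadcrumbs: 10 oz × 7/4 × 28.35 g/oz ≈ 496.1 g
grated parmesan: 3 cup × 7/4 × 100 g/cup ÷ 1000 g/kg ≈ 0.5 kg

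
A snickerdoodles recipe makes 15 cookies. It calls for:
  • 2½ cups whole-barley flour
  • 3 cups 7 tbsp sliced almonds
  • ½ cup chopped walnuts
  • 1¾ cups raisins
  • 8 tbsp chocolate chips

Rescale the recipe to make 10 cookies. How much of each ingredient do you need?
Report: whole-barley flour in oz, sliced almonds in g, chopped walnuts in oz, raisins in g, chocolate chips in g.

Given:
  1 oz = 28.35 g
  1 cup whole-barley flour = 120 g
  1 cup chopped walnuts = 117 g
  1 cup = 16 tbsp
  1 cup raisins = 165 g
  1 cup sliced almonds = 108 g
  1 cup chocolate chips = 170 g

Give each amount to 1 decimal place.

whole-barley flour: 7.1 oz; sliced almonds: 247.5 g; chopped walnuts: 1.4 oz; raisins: 192.5 g; chocolate chips: 56.7 g

Scaling factor: 10/15 = 2/3.
whole-barley flour: 2.5 cup × 2/3 × 120 g/cup ÷ 28.35 g/oz ≈ 7.1 oz
sliced almonds: (3 cup + 7 tbsp = 3.4375 cup) × 2/3 × 108 g/cup = 247.5 g
chopped walnuts: 0.5 cup × 2/3 × 117 g/cup ÷ 28.35 g/oz ≈ 1.4 oz
raisins: 1.75 cup × 2/3 × 165 g/cup = 192.5 g
chocolate chips: 8 tbsp × 2/3 ÷ 16 tbsp/cup × 170 g/cup ≈ 56.7 g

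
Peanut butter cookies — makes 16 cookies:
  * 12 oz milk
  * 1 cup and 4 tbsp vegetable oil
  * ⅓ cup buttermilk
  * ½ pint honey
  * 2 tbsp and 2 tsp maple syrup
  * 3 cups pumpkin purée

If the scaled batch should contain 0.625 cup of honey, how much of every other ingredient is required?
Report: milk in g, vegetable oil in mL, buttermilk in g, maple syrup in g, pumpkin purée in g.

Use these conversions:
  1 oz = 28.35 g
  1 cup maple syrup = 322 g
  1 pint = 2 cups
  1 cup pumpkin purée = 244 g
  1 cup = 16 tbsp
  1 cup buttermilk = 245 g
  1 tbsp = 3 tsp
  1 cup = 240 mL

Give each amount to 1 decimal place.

The original recipe has 1 cup of honey, so the scaling factor is 0.625 ÷ 1 = 5/8 = 0.625.
milk: 12 oz × 5/8 × 28.35 g/oz ≈ 212.6 g
vegetable oil: (1 cup + 4 tbsp = 1.25 cup) × 5/8 × 240 mL/cup = 187.5 mL
buttermilk: 1/3 cup × 5/8 × 245 g/cup ≈ 51.0 g
maple syrup: (2 tbsp + 2 tsp = 8/3 tbsp) × 5/8 ÷ 16 tbsp/cup × 322 g/cup ≈ 33.5 g
pumpkin purée: 3 cup × 5/8 × 244 g/cup = 457.5 g

milk: 212.6 g; vegetable oil: 187.5 mL; buttermilk: 51.0 g; maple syrup: 33.5 g; pumpkin purée: 457.5 g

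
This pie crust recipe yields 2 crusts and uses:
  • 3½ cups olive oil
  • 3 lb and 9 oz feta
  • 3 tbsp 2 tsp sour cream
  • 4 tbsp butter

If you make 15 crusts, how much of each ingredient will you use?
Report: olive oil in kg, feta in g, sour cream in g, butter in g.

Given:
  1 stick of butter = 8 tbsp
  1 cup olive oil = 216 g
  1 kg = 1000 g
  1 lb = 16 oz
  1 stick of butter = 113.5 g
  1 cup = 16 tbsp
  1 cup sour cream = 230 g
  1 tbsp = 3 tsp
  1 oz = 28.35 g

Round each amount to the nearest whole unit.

Scaling factor: 15/2 = 7.5.
olive oil: 3.5 cup × 15/2 × 216 g/cup ÷ 1000 g/kg ≈ 6 kg
feta: (3 lb + 9 oz = 3.5625 lb) × 15/2 × 16 oz/lb × 28.35 g/oz ≈ 12120 g
sour cream: (3 tbsp + 2 tsp = 11/3 tbsp) × 15/2 ÷ 16 tbsp/cup × 230 g/cup ≈ 395 g
butter: 4 tbsp × 15/2 ÷ 8 tbsp/stick × 113.5 g/stick ≈ 426 g

olive oil: 6 kg; feta: 12120 g; sour cream: 395 g; butter: 426 g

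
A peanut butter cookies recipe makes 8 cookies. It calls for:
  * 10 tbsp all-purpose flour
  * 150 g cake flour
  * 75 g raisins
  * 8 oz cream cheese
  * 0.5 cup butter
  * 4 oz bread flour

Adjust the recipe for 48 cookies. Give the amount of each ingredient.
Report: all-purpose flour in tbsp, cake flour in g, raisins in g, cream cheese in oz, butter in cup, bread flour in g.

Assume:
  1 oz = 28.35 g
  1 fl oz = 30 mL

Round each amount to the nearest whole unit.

Scaling factor: 48/8 = 6.
all-purpose flour: 10 tbsp × 6 = 60 tbsp
cake flour: 150 g × 6 = 900 g
raisins: 75 g × 6 = 450 g
cream cheese: 8 oz × 6 = 48 oz
butter: 0.5 cup × 6 = 3 cup
bread flour: 4 oz × 6 × 28.35 g/oz ≈ 680 g

all-purpose flour: 60 tbsp; cake flour: 900 g; raisins: 450 g; cream cheese: 48 oz; butter: 3 cup; bread flour: 680 g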